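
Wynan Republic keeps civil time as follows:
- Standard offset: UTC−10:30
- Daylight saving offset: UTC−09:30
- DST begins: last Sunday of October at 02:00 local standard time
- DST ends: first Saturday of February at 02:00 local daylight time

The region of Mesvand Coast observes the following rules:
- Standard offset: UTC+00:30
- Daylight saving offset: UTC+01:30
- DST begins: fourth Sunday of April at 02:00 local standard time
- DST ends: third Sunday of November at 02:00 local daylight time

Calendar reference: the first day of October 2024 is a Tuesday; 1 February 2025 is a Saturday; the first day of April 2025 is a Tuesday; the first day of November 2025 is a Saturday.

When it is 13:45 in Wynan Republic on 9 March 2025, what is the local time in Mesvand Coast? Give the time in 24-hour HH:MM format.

00:45

1 October 2024 is a Tuesday, so Sundays fall on 6, 13, 20, 27; the last is October 27.
1 February 2025 is a Saturday, so the first Saturday is February 1.
Daylight saving runs 27 October 2024 – 1 February 2025; 9 March 2025 is outside that window, so Wynan Republic is on standard time at UTC−10:30.
13:45 Wynan Republic + 10h30m = 00:15 UTC (rolling into the next day, 10 March 2025).
1 April 2025 is a Tuesday, so the first Sunday is April 6 and the fourth is April 27.
1 November 2025 is a Saturday, so the first Sunday is November 2 and the third is November 16.
At the standard offset (UTC+00:30), 00:15 UTC + 0h30m = 00:45 Mesvand Coast standard time.
The standard-time date in Mesvand Coast, 10 March 2025, does not fall between 27 April and 16 November, so daylight saving is not in effect and Mesvand Coast is at UTC+00:30.
00:15 UTC + 0h30m = 00:45 Mesvand Coast.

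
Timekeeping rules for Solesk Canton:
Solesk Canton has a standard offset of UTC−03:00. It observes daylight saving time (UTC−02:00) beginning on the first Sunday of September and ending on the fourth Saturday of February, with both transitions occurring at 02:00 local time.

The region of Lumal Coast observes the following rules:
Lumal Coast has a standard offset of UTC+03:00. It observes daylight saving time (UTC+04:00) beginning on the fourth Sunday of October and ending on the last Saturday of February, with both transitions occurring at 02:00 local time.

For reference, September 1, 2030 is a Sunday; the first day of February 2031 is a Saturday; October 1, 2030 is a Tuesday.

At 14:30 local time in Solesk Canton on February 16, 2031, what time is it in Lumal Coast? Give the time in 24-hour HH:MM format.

1 September 2030 is a Sunday, so the first Sunday is September 1.
1 February 2031 is a Saturday, so the first Saturday is February 1 and the fourth is February 22.
February 16, 2031 falls between 1 September 2030 and 22 February 2031, so daylight saving is in effect and Solesk Canton is at UTC−02:00.
14:30 Solesk Canton + 2h = 16:30 UTC.
1 October 2030 is a Tuesday, so the first Sunday is October 6 and the fourth is October 27.
1 February 2031 is a Saturday, so Saturdays fall on 1, 8, 15, 22; the last is February 22.
At the standard offset (UTC+03:00), 16:30 UTC + 3h = 19:30 Lumal Coast standard time.
The standard-time date in Lumal Coast, February 16, 2031, falls between 27 October 2030 and 22 February 2031, so daylight saving is in effect and Lumal Coast is at UTC+04:00.
16:30 UTC + 4h = 20:30 Lumal Coast.

20:30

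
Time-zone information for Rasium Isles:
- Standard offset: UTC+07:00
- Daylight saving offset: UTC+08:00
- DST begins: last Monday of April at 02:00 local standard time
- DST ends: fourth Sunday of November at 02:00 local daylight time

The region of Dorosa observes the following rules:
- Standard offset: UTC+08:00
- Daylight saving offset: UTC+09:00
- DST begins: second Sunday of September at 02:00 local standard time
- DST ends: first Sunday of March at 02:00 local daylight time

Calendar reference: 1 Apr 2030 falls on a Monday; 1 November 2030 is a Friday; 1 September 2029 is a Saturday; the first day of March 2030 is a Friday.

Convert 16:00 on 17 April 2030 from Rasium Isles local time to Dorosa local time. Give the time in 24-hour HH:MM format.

17:00

1 April 2030 is a Monday, so Mondays fall on 1, 8, 15, 22, 29; the last is April 29.
1 November 2030 is a Friday, so the first Sunday is November 3 and the fourth is November 24.
17 April 2030 is outside the daylight-saving period (29 April – 24 November), so Rasium Isles is on standard time, UTC+07:00.
16:00 Rasium Isles − 7h = 09:00 UTC.
1 September 2029 is a Saturday, so the first Sunday is September 2 and the second is September 9.
1 March 2030 is a Friday, so the first Sunday is March 3.
At the standard offset (UTC+08:00), 09:00 UTC + 8h = 17:00 Dorosa standard time.
The standard-time date in Dorosa, 17 April 2030, does not fall between 9 September 2029 and 3 March 2030, so daylight saving is not in effect and Dorosa is at UTC+08:00.
09:00 UTC + 8h = 17:00 Dorosa.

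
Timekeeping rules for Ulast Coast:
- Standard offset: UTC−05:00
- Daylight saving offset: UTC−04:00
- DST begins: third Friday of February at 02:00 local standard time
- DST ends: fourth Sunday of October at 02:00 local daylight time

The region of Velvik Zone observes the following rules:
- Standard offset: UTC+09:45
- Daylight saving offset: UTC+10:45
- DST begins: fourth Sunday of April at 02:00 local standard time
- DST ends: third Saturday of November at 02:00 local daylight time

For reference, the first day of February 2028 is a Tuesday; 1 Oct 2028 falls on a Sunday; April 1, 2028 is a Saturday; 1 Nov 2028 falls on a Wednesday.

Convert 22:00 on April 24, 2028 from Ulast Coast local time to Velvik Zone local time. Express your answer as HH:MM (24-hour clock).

1 February 2028 is a Tuesday, so the first Friday is February 4 and the third is February 18.
1 October 2028 is a Sunday, so the first Sunday is October 1 and the fourth is October 22.
April 24, 2028 falls between 18 February and 22 October, so daylight saving is in effect and Ulast Coast is at UTC−04:00.
22:00 Ulast Coast + 4h = 02:00 UTC (rolling into the next day, 25 April 2028).
1 April 2028 is a Saturday, so the first Sunday is April 2 and the fourth is April 23.
1 November 2028 is a Wednesday, so the first Saturday is November 4 and the third is November 18.
At the standard offset (UTC+09:45), 02:00 UTC + 9h45m = 11:45 Velvik Zone standard time.
The standard-time date in Velvik Zone, April 25, 2028, lies within the daylight-saving period (23 April – 18 November), so Velvik Zone is on daylight time, UTC+10:45.
02:00 UTC + 10h45m = 12:45 Velvik Zone.

12:45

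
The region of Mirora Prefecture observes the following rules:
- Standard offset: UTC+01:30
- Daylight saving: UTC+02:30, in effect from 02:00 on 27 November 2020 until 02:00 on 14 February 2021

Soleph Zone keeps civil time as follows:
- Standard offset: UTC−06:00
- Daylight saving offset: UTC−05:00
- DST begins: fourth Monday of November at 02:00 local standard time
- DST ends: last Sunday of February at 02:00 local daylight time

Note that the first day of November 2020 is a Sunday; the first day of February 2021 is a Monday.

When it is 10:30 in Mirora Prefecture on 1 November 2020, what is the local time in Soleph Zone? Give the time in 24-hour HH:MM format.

03:00

1 November 2020 is outside the daylight-saving period (27 November 2020 – 14 February 2021), so Mirora Prefecture is on standard time, UTC+01:30.
10:30 Mirora Prefecture − 1h30m = 09:00 UTC.
1 November 2020 is a Sunday, so the first Monday is November 2 and the fourth is November 23.
1 February 2021 is a Monday, so Sundays fall on 7, 14, 21, 28; the last is February 28.
At the standard offset (UTC−06:00), 09:00 UTC − 6h = 03:00 Soleph Zone standard time.
The standard-time date in Soleph Zone, 1 November 2020, does not fall between 23 November 2020 and 28 February 2021, so daylight saving is not in effect and Soleph Zone is at UTC−06:00.
09:00 UTC − 6h = 03:00 Soleph Zone.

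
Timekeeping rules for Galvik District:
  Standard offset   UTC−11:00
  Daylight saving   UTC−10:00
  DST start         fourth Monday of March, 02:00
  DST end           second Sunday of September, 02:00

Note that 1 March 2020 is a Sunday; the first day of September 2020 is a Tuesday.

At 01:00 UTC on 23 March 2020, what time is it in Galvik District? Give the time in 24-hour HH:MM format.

14:00

1 March 2020 is a Sunday, so the first Monday is March 2 and the fourth is March 23.
1 September 2020 is a Tuesday, so the first Sunday is September 6 and the second is September 13.
At the standard offset (UTC−11:00), 01:00 UTC − 11h = 14:00 Galvik District standard time (rolling into the previous day, 22 March 2020).
The standard-time date in Galvik District, 22 March 2020, does not fall between 23 March and 13 September, so daylight saving is not in effect and Galvik District is at UTC−11:00.
01:00 UTC − 11h = 14:00 local (rolling into the previous day, 22 March 2020).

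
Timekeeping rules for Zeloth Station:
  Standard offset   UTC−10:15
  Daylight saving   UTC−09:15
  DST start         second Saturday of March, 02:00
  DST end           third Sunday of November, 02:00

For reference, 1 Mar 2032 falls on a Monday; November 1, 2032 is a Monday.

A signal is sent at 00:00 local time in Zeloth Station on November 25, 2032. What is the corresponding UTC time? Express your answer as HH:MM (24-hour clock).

10:15

1 March 2032 is a Monday, so the first Saturday is March 6 and the second is March 13.
1 November 2032 is a Monday, so the first Sunday is November 7 and the third is November 21.
November 25, 2032 does not fall between 13 March and 21 November, so daylight saving is not in effect and Zeloth Station is at UTC−10:15.
00:00 local + 10h15m = 10:15 UTC.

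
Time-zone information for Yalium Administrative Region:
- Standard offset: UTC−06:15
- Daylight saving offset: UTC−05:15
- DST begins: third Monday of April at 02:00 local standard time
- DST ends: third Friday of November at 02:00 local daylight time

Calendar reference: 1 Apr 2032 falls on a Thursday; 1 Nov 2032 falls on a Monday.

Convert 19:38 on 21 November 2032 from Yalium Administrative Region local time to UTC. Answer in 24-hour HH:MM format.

1 April 2032 is a Thursday, so the first Monday is April 5 and the third is April 19.
1 November 2032 is a Monday, so the first Friday is November 5 and the third is November 19.
Daylight saving runs 19 April – 19 November; 21 November 2032 is outside that window, so Yalium Administrative Region is on standard time at UTC−06:15.
19:38 local + 6h15m = 01:53 UTC (rolling into the next day, 22 November 2032).

01:53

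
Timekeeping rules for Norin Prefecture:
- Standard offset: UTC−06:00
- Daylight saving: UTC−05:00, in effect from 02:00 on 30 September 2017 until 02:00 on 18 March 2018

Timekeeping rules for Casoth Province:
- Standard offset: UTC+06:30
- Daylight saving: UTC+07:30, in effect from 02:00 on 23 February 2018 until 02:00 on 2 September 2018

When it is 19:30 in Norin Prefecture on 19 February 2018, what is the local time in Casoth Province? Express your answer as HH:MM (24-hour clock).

07:00

19 February 2018 falls between 30 September 2017 and 18 March 2018, so daylight saving is in effect and Norin Prefecture is at UTC−05:00.
19:30 Norin Prefecture + 5h = 00:30 UTC (rolling into the next day, 20 February 2018).
At the standard offset (UTC+06:30), 00:30 UTC + 6h30m = 07:00 Casoth Province standard time.
The standard-time date in Casoth Province, 20 February 2018, is outside the daylight-saving period (23 February – 2 September), so Casoth Province is on standard time, UTC+06:30.
00:30 UTC + 6h30m = 07:00 Casoth Province.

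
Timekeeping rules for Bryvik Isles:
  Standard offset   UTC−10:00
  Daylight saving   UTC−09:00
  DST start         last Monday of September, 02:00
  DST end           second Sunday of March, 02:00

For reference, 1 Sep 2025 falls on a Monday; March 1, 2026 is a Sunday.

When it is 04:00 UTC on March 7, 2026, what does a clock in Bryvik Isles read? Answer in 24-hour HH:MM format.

19:00

1 September 2025 is a Monday, so Mondays fall on 1, 8, 15, 22, 29; the last is September 29.
1 March 2026 is a Sunday, so the first Sunday is March 1 and the second is March 8.
At the standard offset (UTC−10:00), 04:00 UTC − 10h = 18:00 Bryvik Isles standard time (rolling into the previous day, 6 March 2026).
The standard-time date in Bryvik Isles, March 6, 2026, lies within the daylight-saving period (29 September 2025 – 8 March 2026), so Bryvik Isles is on daylight time, UTC−09:00.
04:00 UTC − 9h = 19:00 local (rolling into the previous day, 6 March 2026).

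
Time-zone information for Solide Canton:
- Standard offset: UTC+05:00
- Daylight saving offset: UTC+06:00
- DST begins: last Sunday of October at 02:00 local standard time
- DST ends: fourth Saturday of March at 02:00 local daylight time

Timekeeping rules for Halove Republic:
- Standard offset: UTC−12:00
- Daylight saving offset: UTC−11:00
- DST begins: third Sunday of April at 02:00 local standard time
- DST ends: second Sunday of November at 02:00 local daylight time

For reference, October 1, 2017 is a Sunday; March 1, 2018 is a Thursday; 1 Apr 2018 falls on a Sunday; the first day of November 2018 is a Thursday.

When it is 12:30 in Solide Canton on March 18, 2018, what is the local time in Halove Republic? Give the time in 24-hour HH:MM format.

18:30

1 October 2017 is a Sunday, so Sundays fall on 1, 8, 15, 22, 29; the last is October 29.
1 March 2018 is a Thursday, so the first Saturday is March 3 and the fourth is March 24.
Daylight saving runs 29 October 2017 – 24 March 2018; March 18, 2018 is inside that window, so Solide Canton is at UTC+06:00.
12:30 Solide Canton − 6h = 06:30 UTC.
1 April 2018 is a Sunday, so the first Sunday is April 1 and the third is April 15.
1 November 2018 is a Thursday, so the first Sunday is November 4 and the second is November 11.
At the standard offset (UTC−12:00), 06:30 UTC − 12h = 18:30 Halove Republic standard time (rolling into the previous day, 17 March 2018).
The standard-time date in Halove Republic, March 17, 2018, is outside the daylight-saving period (15 April – 11 November), so Halove Republic is on standard time, UTC−12:00.
06:30 UTC − 12h = 18:30 Halove Republic (rolling into the previous day, 17 March 2018).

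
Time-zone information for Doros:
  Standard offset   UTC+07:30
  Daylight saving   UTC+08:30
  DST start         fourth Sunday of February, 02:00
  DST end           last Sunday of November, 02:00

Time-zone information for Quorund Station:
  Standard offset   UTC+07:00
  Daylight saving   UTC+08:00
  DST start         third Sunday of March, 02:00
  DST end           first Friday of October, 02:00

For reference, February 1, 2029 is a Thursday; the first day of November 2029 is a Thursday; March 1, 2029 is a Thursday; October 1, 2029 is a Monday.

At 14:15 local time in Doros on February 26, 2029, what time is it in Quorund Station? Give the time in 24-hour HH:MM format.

1 February 2029 is a Thursday, so the first Sunday is February 4 and the fourth is February 25.
1 November 2029 is a Thursday, so Sundays fall on 4, 11, 18, 25; the last is November 25.
February 26, 2029 lies within the daylight-saving period (25 February – 25 November), so Doros is on daylight time, UTC+08:30.
14:15 Doros − 8h30m = 05:45 UTC.
1 March 2029 is a Thursday, so the first Sunday is March 4 and the third is March 18.
1 October 2029 is a Monday, so the first Friday is October 5.
At the standard offset (UTC+07:00), 05:45 UTC + 7h = 12:45 Quorund Station standard time.
Daylight saving runs 18 March – 5 October; the standard-time date in Quorund Station, February 26, 2029, is outside that window, so Quorund Station is on standard time at UTC+07:00.
05:45 UTC + 7h = 12:45 Quorund Station.

12:45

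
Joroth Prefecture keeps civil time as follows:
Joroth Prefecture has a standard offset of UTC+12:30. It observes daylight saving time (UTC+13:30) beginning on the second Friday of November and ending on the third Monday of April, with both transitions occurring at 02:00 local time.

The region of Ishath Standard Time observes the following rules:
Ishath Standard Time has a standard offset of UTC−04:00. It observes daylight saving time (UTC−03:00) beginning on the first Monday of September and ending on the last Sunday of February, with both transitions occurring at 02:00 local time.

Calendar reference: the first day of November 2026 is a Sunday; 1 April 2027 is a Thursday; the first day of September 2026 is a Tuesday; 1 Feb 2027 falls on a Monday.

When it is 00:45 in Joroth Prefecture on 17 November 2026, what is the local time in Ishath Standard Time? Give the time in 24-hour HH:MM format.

08:15

1 November 2026 is a Sunday, so the first Friday is November 6 and the second is November 13.
1 April 2027 is a Thursday, so the first Monday is April 5 and the third is April 19.
17 November 2026 falls between 13 November 2026 and 19 April 2027, so daylight saving is in effect and Joroth Prefecture is at UTC+13:30.
00:45 Joroth Prefecture − 13h30m = 11:15 UTC (rolling into the previous day, 16 November 2026).
1 September 2026 is a Tuesday, so the first Monday is September 7.
1 February 2027 is a Monday, so Sundays fall on 7, 14, 21, 28; the last is February 28.
At the standard offset (UTC−04:00), 11:15 UTC − 4h = 07:15 Ishath Standard Time standard time.
The standard-time date in Ishath Standard Time, 16 November 2026, lies within the daylight-saving period (7 September 2026 – 28 February 2027), so Ishath Standard Time is on daylight time, UTC−03:00.
11:15 UTC − 3h = 08:15 Ishath Standard Time.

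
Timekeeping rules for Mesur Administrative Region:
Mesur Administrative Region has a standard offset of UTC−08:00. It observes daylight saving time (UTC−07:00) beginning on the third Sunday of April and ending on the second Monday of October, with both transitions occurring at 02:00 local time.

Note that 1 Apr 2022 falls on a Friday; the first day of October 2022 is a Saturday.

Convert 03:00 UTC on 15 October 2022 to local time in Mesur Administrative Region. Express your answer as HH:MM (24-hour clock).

1 April 2022 is a Friday, so the first Sunday is April 3 and the third is April 17.
1 October 2022 is a Saturday, so the first Monday is October 3 and the second is October 10.
At the standard offset (UTC−08:00), 03:00 UTC − 8h = 19:00 Mesur Administrative Region standard time (rolling into the previous day, 14 October 2022).
The standard-time date in Mesur Administrative Region, 14 October 2022, is outside the daylight-saving period (17 April – 10 October), so Mesur Administrative Region is on standard time, UTC−08:00.
03:00 UTC − 8h = 19:00 local (rolling into the previous day, 14 October 2022).

19:00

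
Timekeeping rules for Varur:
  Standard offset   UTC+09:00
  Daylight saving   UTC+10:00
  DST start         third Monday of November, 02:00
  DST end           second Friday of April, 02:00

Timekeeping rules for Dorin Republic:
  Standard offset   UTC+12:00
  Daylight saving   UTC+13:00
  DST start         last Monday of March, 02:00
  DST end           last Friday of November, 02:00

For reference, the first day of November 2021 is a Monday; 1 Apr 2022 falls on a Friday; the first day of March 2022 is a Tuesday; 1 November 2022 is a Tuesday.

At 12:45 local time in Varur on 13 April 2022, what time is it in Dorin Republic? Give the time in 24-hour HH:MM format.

1 November 2021 is a Monday, so the first Monday is November 1 and the third is November 15.
1 April 2022 is a Friday, so the first Friday is April 1 and the second is April 8.
13 April 2022 is outside the daylight-saving period (15 November 2021 – 8 April 2022), so Varur is on standard time, UTC+09:00.
12:45 Varur − 9h = 03:45 UTC.
1 March 2022 is a Tuesday, so Mondays fall on 7, 14, 21, 28; the last is March 28.
1 November 2022 is a Tuesday, so Fridays fall on 4, 11, 18, 25; the last is November 25.
At the standard offset (UTC+12:00), 03:45 UTC + 12h = 15:45 Dorin Republic standard time.
The standard-time date in Dorin Republic, 13 April 2022, falls between 28 March and 25 November, so daylight saving is in effect and Dorin Republic is at UTC+13:00.
03:45 UTC + 13h = 16:45 Dorin Republic.

16:45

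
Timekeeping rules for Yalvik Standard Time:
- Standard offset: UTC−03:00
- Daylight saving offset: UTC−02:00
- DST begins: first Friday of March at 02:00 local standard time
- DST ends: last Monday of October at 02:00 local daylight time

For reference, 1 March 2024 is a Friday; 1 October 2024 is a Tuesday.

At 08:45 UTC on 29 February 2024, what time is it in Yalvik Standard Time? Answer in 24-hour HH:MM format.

1 March 2024 is a Friday, so the first Friday is March 1.
1 October 2024 is a Tuesday, so Mondays fall on 7, 14, 21, 28; the last is October 28.
At the standard offset (UTC−03:00), 08:45 UTC − 3h = 05:45 Yalvik Standard Time standard time.
Daylight saving runs 1 March – 28 October; the standard-time date in Yalvik Standard Time, 29 February 2024, is outside that window, so Yalvik Standard Time is on standard time at UTC−03:00.
08:45 UTC − 3h = 05:45 local.

05:45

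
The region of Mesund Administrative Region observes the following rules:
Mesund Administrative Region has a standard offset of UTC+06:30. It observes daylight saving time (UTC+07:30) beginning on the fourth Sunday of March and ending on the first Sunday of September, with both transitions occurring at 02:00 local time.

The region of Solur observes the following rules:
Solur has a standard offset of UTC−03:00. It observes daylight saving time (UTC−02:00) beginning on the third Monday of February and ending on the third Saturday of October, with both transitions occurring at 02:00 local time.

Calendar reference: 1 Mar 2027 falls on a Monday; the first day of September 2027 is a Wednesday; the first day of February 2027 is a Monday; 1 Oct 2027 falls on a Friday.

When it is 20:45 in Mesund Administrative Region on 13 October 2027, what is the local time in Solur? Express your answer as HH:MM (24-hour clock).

12:15

1 March 2027 is a Monday, so the first Sunday is March 7 and the fourth is March 28.
1 September 2027 is a Wednesday, so the first Sunday is September 5.
13 October 2027 does not fall between 28 March and 5 September, so daylight saving is not in effect and Mesund Administrative Region is at UTC+06:30.
20:45 Mesund Administrative Region − 6h30m = 14:15 UTC.
1 February 2027 is a Monday, so the first Monday is February 1 and the third is February 15.
1 October 2027 is a Friday, so the first Saturday is October 2 and the third is October 16.
At the standard offset (UTC−03:00), 14:15 UTC − 3h = 11:15 Solur standard time.
The standard-time date in Solur, 13 October 2027, falls between 15 February and 16 October, so daylight saving is in effect and Solur is at UTC−02:00.
14:15 UTC − 2h = 12:15 Solur.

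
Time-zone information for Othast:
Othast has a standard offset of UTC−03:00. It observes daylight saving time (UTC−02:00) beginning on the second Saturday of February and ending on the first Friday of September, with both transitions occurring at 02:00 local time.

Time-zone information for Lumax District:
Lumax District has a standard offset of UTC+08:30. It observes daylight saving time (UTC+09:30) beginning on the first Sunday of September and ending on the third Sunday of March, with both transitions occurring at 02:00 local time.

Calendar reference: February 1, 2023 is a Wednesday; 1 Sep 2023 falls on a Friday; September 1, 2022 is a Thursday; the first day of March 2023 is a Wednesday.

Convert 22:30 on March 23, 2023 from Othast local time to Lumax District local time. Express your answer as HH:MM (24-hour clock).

09:00

1 February 2023 is a Wednesday, so the first Saturday is February 4 and the second is February 11.
1 September 2023 is a Friday, so the first Friday is September 1.
March 23, 2023 lies within the daylight-saving period (11 February – 1 September), so Othast is on daylight time, UTC−02:00.
22:30 Othast + 2h = 00:30 UTC (rolling into the next day, 24 March 2023).
1 September 2022 is a Thursday, so the first Sunday is September 4.
1 March 2023 is a Wednesday, so the first Sunday is March 5 and the third is March 19.
At the standard offset (UTC+08:30), 00:30 UTC + 8h30m = 09:00 Lumax District standard time.
The standard-time date in Lumax District, March 24, 2023, is outside the daylight-saving period (4 September 2022 – 19 March 2023), so Lumax District is on standard time, UTC+08:30.
00:30 UTC + 8h30m = 09:00 Lumax District.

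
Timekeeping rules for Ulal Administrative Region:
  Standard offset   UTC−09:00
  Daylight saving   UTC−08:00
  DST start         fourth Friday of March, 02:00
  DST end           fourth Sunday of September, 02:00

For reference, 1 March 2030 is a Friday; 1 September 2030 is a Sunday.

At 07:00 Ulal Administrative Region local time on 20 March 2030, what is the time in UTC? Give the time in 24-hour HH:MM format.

16:00

1 March 2030 is a Friday, so the first Friday is March 1 and the fourth is March 22.
1 September 2030 is a Sunday, so the first Sunday is September 1 and the fourth is September 22.
Daylight saving runs 22 March – 22 September; 20 March 2030 is outside that window, so Ulal Administrative Region is on standard time at UTC−09:00.
07:00 local + 9h = 16:00 UTC.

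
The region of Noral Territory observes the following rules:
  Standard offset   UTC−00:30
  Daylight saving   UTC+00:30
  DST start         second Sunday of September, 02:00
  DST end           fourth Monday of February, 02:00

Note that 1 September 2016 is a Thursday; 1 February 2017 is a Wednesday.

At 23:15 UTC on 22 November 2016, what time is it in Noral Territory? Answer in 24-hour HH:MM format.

23:45

1 September 2016 is a Thursday, so the first Sunday is September 4 and the second is September 11.
1 February 2017 is a Wednesday, so the first Monday is February 6 and the fourth is February 27.
At the standard offset (UTC−00:30), 23:15 UTC − 0h30m = 22:45 Noral Territory standard time.
The standard-time date in Noral Territory, 22 November 2016, lies within the daylight-saving period (11 September 2016 – 27 February 2017), so Noral Territory is on daylight time, UTC+00:30.
23:15 UTC + 0h30m = 23:45 local.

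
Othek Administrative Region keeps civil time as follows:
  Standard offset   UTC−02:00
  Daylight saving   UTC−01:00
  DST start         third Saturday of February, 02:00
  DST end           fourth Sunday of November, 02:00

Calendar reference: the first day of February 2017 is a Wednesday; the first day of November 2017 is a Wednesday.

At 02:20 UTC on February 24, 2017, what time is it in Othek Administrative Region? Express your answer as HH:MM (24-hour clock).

01:20

1 February 2017 is a Wednesday, so the first Saturday is February 4 and the third is February 18.
1 November 2017 is a Wednesday, so the first Sunday is November 5 and the fourth is November 26.
At the standard offset (UTC−02:00), 02:20 UTC − 2h = 00:20 Othek Administrative Region standard time.
The standard-time date in Othek Administrative Region, February 24, 2017, lies within the daylight-saving period (18 February – 26 November), so Othek Administrative Region is on daylight time, UTC−01:00.
02:20 UTC − 1h = 01:20 local.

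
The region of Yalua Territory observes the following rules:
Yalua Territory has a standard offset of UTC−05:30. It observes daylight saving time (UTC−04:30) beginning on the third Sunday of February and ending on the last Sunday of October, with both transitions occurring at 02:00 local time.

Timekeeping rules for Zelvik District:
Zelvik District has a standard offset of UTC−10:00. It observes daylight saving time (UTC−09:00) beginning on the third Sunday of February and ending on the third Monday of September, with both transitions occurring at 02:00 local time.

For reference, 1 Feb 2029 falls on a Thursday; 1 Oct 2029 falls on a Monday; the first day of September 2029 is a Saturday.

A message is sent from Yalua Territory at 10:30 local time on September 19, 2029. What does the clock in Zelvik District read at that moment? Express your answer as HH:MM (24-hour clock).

05:00

1 February 2029 is a Thursday, so the first Sunday is February 4 and the third is February 18.
1 October 2029 is a Monday, so Sundays fall on 7, 14, 21, 28; the last is October 28.
Daylight saving runs 18 February – 28 October; September 19, 2029 is inside that window, so Yalua Territory is at UTC−04:30.
10:30 Yalua Territory + 4h30m = 15:00 UTC.
1 February 2029 is a Thursday, so the first Sunday is February 4 and the third is February 18.
1 September 2029 is a Saturday, so the first Monday is September 3 and the third is September 17.
At the standard offset (UTC−10:00), 15:00 UTC − 10h = 05:00 Zelvik District standard time.
The standard-time date in Zelvik District, September 19, 2029, does not fall between 18 February and 17 September, so daylight saving is not in effect and Zelvik District is at UTC−10:00.
15:00 UTC − 10h = 05:00 Zelvik District.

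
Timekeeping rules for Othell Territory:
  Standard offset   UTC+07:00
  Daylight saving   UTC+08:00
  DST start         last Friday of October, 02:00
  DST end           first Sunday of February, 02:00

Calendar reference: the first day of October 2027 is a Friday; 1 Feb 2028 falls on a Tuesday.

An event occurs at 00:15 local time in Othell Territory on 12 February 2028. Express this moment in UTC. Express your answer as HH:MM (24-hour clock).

1 October 2027 is a Friday, so Fridays fall on 1, 8, 15, 22, 29; the last is October 29.
1 February 2028 is a Tuesday, so the first Sunday is February 6.
Daylight saving runs 29 October 2027 – 6 February 2028; 12 February 2028 is outside that window, so Othell Territory is on standard time at UTC+07:00.
00:15 local − 7h = 17:15 UTC (rolling into the previous day, 11 February 2028).

17:15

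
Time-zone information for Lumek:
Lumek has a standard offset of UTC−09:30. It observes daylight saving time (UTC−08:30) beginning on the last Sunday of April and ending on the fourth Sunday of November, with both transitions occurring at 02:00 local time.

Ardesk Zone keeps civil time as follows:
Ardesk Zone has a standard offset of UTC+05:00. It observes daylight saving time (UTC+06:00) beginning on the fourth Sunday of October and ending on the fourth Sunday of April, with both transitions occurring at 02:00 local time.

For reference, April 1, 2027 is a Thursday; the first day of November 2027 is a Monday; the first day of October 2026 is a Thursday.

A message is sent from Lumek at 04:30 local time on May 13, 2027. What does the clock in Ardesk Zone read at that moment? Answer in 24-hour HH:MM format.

18:00

1 April 2027 is a Thursday, so Sundays fall on 4, 11, 18, 25; the last is April 25.
1 November 2027 is a Monday, so the first Sunday is November 7 and the fourth is November 28.
May 13, 2027 lies within the daylight-saving period (25 April – 28 November), so Lumek is on daylight time, UTC−08:30.
04:30 Lumek + 8h30m = 13:00 UTC.
1 October 2026 is a Thursday, so the first Sunday is October 4 and the fourth is October 25.
1 April 2027 is a Thursday, so the first Sunday is April 4 and the fourth is April 25.
At the standard offset (UTC+05:00), 13:00 UTC + 5h = 18:00 Ardesk Zone standard time.
The standard-time date in Ardesk Zone, May 13, 2027, is outside the daylight-saving period (25 October 2026 – 25 April 2027), so Ardesk Zone is on standard time, UTC+05:00.
13:00 UTC + 5h = 18:00 Ardesk Zone.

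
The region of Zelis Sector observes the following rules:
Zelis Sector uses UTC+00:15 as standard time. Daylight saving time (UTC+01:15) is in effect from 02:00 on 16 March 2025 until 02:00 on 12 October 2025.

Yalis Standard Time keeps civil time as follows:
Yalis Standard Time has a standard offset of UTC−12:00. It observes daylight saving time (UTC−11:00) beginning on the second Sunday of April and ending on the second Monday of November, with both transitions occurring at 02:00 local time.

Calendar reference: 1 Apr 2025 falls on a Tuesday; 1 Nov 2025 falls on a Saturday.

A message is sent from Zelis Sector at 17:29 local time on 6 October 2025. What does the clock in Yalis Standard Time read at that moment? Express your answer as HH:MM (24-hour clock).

05:14

Daylight saving runs 16 March – 12 October; 6 October 2025 is inside that window, so Zelis Sector is at UTC+01:15.
17:29 Zelis Sector − 1h15m = 16:14 UTC.
1 April 2025 is a Tuesday, so the first Sunday is April 6 and the second is April 13.
1 November 2025 is a Saturday, so the first Monday is November 3 and the second is November 10.
At the standard offset (UTC−12:00), 16:14 UTC − 12h = 04:14 Yalis Standard Time standard time.
The standard-time date in Yalis Standard Time, 6 October 2025, lies within the daylight-saving period (13 April – 10 November), so Yalis Standard Time is on daylight time, UTC−11:00.
16:14 UTC − 11h = 05:14 Yalis Standard Time.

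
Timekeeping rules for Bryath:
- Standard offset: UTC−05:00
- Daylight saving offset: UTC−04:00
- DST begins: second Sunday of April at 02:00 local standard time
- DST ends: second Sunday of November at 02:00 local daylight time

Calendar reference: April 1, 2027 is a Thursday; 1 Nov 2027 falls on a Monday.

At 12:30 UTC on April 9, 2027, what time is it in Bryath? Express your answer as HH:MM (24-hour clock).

1 April 2027 is a Thursday, so the first Sunday is April 4 and the second is April 11.
1 November 2027 is a Monday, so the first Sunday is November 7 and the second is November 14.
At the standard offset (UTC−05:00), 12:30 UTC − 5h = 07:30 Bryath standard time.
The standard-time date in Bryath, April 9, 2027, does not fall between 11 April and 14 November, so daylight saving is not in effect and Bryath is at UTC−05:00.
12:30 UTC − 5h = 07:30 local.

07:30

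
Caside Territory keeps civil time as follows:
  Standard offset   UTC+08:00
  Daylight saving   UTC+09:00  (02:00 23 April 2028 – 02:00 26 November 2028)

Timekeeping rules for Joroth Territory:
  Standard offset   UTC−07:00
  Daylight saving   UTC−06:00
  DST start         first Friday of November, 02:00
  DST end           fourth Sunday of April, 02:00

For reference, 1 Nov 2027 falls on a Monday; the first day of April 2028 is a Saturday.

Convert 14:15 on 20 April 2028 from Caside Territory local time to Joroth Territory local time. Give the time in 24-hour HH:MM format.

00:15

20 April 2028 is outside the daylight-saving period (23 April – 26 November), so Caside Territory is on standard time, UTC+08:00.
14:15 Caside Territory − 8h = 06:15 UTC.
1 November 2027 is a Monday, so the first Friday is November 5.
1 April 2028 is a Saturday, so the first Sunday is April 2 and the fourth is April 23.
At the standard offset (UTC−07:00), 06:15 UTC − 7h = 23:15 Joroth Territory standard time (rolling into the previous day, 19 April 2028).
Daylight saving runs 5 November 2027 – 23 April 2028; the standard-time date in Joroth Territory, 19 April 2028, is inside that window, so Joroth Territory is at UTC−06:00.
06:15 UTC − 6h = 00:15 Joroth Territory.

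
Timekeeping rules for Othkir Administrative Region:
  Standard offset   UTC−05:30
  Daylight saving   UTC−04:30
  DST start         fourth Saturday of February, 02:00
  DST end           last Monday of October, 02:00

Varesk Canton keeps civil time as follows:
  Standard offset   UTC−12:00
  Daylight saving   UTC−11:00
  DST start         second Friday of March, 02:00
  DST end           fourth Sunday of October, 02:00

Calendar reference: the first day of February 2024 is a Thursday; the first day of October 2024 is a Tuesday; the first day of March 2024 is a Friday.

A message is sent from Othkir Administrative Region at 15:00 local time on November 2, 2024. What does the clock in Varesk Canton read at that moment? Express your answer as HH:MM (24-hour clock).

08:30

1 February 2024 is a Thursday, so the first Saturday is February 3 and the fourth is February 24.
1 October 2024 is a Tuesday, so Mondays fall on 7, 14, 21, 28; the last is October 28.
Daylight saving runs 24 February – 28 October; November 2, 2024 is outside that window, so Othkir Administrative Region is on standard time at UTC−05:30.
15:00 Othkir Administrative Region + 5h30m = 20:30 UTC.
1 March 2024 is a Friday, so the first Friday is March 1 and the second is March 8.
1 October 2024 is a Tuesday, so the first Sunday is October 6 and the fourth is October 27.
At the standard offset (UTC−12:00), 20:30 UTC − 12h = 08:30 Varesk Canton standard time.
The standard-time date in Varesk Canton, November 2, 2024, does not fall between 8 March and 27 October, so daylight saving is not in effect and Varesk Canton is at UTC−12:00.
20:30 UTC − 12h = 08:30 Varesk Canton.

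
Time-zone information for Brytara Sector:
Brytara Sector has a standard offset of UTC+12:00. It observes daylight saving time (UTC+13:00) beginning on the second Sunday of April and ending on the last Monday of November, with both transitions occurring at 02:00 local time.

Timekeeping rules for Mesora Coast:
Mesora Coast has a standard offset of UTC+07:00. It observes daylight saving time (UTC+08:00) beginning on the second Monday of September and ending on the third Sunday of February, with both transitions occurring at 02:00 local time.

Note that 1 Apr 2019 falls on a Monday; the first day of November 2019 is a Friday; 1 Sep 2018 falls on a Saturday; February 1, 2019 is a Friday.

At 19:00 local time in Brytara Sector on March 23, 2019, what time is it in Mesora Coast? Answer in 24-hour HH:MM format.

1 April 2019 is a Monday, so the first Sunday is April 7 and the second is April 14.
1 November 2019 is a Friday, so Mondays fall on 4, 11, 18, 25; the last is November 25.
March 23, 2019 is outside the daylight-saving period (14 April – 25 November), so Brytara Sector is on standard time, UTC+12:00.
19:00 Brytara Sector − 12h = 07:00 UTC.
1 September 2018 is a Saturday, so the first Monday is September 3 and the second is September 10.
1 February 2019 is a Friday, so the first Sunday is February 3 and the third is February 17.
At the standard offset (UTC+07:00), 07:00 UTC + 7h = 14:00 Mesora Coast standard time.
The standard-time date in Mesora Coast, March 23, 2019, does not fall between 10 September 2018 and 17 February 2019, so daylight saving is not in effect and Mesora Coast is at UTC+07:00.
07:00 UTC + 7h = 14:00 Mesora Coast.

14:00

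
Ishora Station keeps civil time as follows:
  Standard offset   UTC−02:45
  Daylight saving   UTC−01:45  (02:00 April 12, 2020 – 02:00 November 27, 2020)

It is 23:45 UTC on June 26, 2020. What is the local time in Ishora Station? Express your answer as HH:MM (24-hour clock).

22:00

At the standard offset (UTC−02:45), 23:45 UTC − 2h45m = 21:00 Ishora Station standard time.
The standard-time date in Ishora Station, June 26, 2020, falls between 12 April and 27 November, so daylight saving is in effect and Ishora Station is at UTC−01:45.
23:45 UTC − 1h45m = 22:00 local.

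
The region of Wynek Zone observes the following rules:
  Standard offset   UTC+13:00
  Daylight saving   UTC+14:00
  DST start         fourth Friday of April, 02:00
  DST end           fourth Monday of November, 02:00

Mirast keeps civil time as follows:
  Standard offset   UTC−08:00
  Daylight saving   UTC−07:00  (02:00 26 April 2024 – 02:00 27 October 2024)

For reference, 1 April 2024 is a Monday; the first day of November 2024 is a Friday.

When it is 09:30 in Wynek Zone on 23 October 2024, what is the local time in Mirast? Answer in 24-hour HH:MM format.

1 April 2024 is a Monday, so the first Friday is April 5 and the fourth is April 26.
1 November 2024 is a Friday, so the first Monday is November 4 and the fourth is November 25.
23 October 2024 falls between 26 April and 25 November, so daylight saving is in effect and Wynek Zone is at UTC+14:00.
09:30 Wynek Zone − 14h = 19:30 UTC (rolling into the previous day, 22 October 2024).
At the standard offset (UTC−08:00), 19:30 UTC − 8h = 11:30 Mirast standard time.
Daylight saving runs 26 April – 27 October; the standard-time date in Mirast, 22 October 2024, is inside that window, so Mirast is at UTC−07:00.
19:30 UTC − 7h = 12:30 Mirast.

12:30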